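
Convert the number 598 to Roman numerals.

Convert 598 to Roman numerals:
  598 contains 1×500 (D)
  98 contains 1×90 (XC)
  8 contains 1×5 (V)
  3 contains 3×1 (III)

DXCVIII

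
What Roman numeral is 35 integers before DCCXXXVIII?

DCCXXXVIII = 738
738 - 35 = 703

DCCIII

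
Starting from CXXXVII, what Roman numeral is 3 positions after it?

CXXXVII = 137
137 + 3 = 140

CXL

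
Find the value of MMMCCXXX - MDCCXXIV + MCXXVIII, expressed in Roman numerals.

MMMCCXXX = 3230, MDCCXXIV = 1724, MCXXVIII = 1128
3230 - 1724 = 1506
1506 + 1128 = 2634

MMDCXXXIV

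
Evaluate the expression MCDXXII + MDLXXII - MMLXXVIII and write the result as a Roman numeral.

MCDXXII = 1422, MDLXXII = 1572, MMLXXVIII = 2078
1422 + 1572 = 2994
2994 - 2078 = 916

CMXVI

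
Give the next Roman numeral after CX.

CX = 110; next is 111

CXI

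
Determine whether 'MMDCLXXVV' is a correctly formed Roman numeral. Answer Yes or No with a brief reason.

'MMDCLXXVV': V should not appear more than once

No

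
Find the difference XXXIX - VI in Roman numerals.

XXXIX = 39
VI = 6
39 - 6 = 33

XXXIII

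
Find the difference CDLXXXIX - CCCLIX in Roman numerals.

CDLXXXIX = 489
CCCLIX = 359
489 - 359 = 130

CXXX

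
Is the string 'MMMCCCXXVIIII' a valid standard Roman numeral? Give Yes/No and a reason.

'MMMCCCXXVIIII': More than 3 consecutive I's

No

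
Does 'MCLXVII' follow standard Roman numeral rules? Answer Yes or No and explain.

'MCLXVII': Check the rules: uses only the symbols I, V, X, L, C, D, M; no symbol is repeated more than three times in a row; V, L and D each appear at most once; no smaller symbol precedes a larger one (values never increase from left to right). Value: M (1000) + C (100) + L (50) + X (10) + V (5) + I (1) + I (1) = 1167. So it is a valid standard Roman numeral.

Yes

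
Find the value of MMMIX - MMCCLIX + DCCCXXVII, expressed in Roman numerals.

MMMIX = 3009, MMCCLIX = 2259, DCCCXXVII = 827
3009 - 2259 = 750
750 + 827 = 1577

MDLXXVII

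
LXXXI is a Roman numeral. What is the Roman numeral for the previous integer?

LXXXI = 81, so the previous integer is 81 - 1 = 80

LXXX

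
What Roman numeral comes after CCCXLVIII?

CCCXLVIII = 348, so the next integer is 348 + 1 = 349

CCCXLIX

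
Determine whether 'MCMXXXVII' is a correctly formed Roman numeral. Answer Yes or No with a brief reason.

'MCMXXXVII': Check the rules: uses only the symbols I, V, X, L, C, D, M; no symbol is repeated more than three times in a row; V, L and D each appear at most once; the only place a smaller symbol precedes a larger one is the allowed subtractive pair CM, the symbol right after such a pair (if any) is smaller than the pair's first symbol, and otherwise the values never increase from left to right. Value: M (1000) + CM (900) + X (10) + X (10) + X (10) + V (5) + I (1) + I (1) = 1937. So it is a valid standard Roman numeral.

Yes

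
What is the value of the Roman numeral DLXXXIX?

DLXXXIX: D=500, L=50, X=10, X=10, X=10, IX=9
500 + 50 + 10 + 10 + 10 + 9 = 589

589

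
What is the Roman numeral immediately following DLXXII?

DLXXII = 572, so the next integer is 572 + 1 = 573

DLXXIII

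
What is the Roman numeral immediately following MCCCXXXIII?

MCCCXXXIII = 1333; next is 1334

MCCCXXXIV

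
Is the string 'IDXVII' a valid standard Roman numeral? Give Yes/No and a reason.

'IDXVII': Invalid subtractive combination: ID

No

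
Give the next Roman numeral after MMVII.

MMVII = 2007, so the next integer is 2007 + 1 = 2008

MMVIII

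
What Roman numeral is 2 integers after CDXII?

CDXII = 412
412 + 2 = 414

CDXIV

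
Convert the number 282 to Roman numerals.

Convert 282 to Roman numerals:
  282 contains 2×100 (CC)
  82 contains 1×50 (L)
  32 contains 3×10 (XXX)
  2 contains 2×1 (II)

CCLXXXII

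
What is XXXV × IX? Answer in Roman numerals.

XXXV = 35
IX = 9
35 × 9 = 315

CCCXV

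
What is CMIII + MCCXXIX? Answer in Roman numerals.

CMIII = 903
MCCXXIX = 1229
903 + 1229 = 2132

MMCXXXII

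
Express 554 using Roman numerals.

Convert 554 to Roman numerals:
  554 contains 1×500 (D)
  54 contains 1×50 (L)
  4 contains 1×4 (IV)

DLIV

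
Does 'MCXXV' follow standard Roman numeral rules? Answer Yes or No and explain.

'MCXXV': Check the rules: uses only the symbols I, V, X, L, C, D, M; no symbol is repeated more than three times in a row; V, L and D each appear at most once; no smaller symbol precedes a larger one (values never increase from left to right). Value: M (1000) + C (100) + X (10) + X (10) + V (5) = 1125. So it is a valid standard Roman numeral.

Yes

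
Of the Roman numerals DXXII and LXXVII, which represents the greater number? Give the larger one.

DXXII = 522
LXXVII = 77
522 is larger

DXXII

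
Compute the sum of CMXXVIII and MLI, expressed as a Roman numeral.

CMXXVIII = 928
MLI = 1051
928 + 1051 = 1979

MCMLXXIX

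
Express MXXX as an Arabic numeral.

MXXX: M=1000, X=10, X=10, X=10
1000 + 10 + 10 + 10 = 1030

1030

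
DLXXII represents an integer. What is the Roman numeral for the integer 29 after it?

DLXXII = 572
572 + 29 = 601

DCI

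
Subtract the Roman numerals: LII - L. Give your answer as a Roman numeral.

LII = 52
L = 50
52 - 50 = 2

II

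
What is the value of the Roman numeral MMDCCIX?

MMDCCIX: M=1000, M=1000, D=500, C=100, C=100, IX=9
1000 + 1000 + 500 + 100 + 100 + 9 = 2709

2709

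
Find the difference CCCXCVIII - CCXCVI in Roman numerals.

CCCXCVIII = 398
CCXCVI = 296
398 - 296 = 102

CII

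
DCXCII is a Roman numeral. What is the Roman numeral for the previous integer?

DCXCII = 692, so the previous integer is 692 - 1 = 691

DCXCI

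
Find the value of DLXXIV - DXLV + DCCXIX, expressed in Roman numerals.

DLXXIV = 574, DXLV = 545, DCCXIX = 719
574 - 545 = 29
29 + 719 = 748

DCCXLVIII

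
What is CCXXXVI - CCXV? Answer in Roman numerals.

CCXXXVI = 236
CCXV = 215
236 - 215 = 21

XXI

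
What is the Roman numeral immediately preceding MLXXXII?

MLXXXII = 1082, so the previous integer is 1082 - 1 = 1081

MLXXXI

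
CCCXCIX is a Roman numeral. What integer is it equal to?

CCCXCIX: C=100, C=100, C=100, XC=90, IX=9
100 + 100 + 100 + 90 + 9 = 399

399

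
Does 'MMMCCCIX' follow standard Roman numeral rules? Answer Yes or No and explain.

'MMMCCCIX': Check the rules: uses only the symbols I, V, X, L, C, D, M; no symbol is repeated more than three times in a row; V, L and D each appear at most once; the only place a smaller symbol precedes a larger one is the allowed subtractive pair IX, the symbol right after such a pair (if any) is smaller than the pair's first symbol, and otherwise the values never increase from left to right. Value: M (1000) + M (1000) + M (1000) + C (100) + C (100) + C (100) + IX (9) = 3309. So it is a valid standard Roman numeral.

Yes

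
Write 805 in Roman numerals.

Convert 805 to Roman numerals:
  805 contains 1×500 (D)
  305 contains 3×100 (CCC)
  5 contains 1×5 (V)

DCCCV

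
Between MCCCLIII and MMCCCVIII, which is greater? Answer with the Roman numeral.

MCCCLIII = 1353
MMCCCVIII = 2308
2308 is larger

MMCCCVIII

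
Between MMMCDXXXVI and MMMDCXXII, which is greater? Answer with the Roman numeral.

MMMCDXXXVI = 3436
MMMDCXXII = 3622
3622 is larger

MMMDCXXII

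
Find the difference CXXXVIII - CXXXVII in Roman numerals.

CXXXVIII = 138
CXXXVII = 137
138 - 137 = 1

I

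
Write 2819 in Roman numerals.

Convert 2819 to Roman numerals:
  2819 contains 2×1000 (MM)
  819 contains 1×500 (D)
  319 contains 3×100 (CCC)
  19 contains 1×10 (X)
  9 contains 1×9 (IX)

MMDCCCXIX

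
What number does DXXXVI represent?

DXXXVI: D=500, X=10, X=10, X=10, V=5, I=1
500 + 10 + 10 + 10 + 5 + 1 = 536

536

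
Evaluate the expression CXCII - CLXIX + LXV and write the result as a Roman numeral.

CXCII = 192, CLXIX = 169, LXV = 65
192 - 169 = 23
23 + 65 = 88

LXXXVIII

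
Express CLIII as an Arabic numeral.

CLIII: C=100, L=50, I=1, I=1, I=1
100 + 50 + 1 + 1 + 1 = 153

153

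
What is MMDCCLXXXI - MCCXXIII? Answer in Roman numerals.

MMDCCLXXXI = 2781
MCCXXIII = 1223
2781 - 1223 = 1558

MDLVIII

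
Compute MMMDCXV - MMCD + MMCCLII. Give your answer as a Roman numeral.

MMMDCXV = 3615, MMCD = 2400, MMCCLII = 2252
3615 - 2400 = 1215
1215 + 2252 = 3467

MMMCDLXVII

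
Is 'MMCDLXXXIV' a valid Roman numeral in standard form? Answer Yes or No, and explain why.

'MMCDLXXXIV': Check the rules: uses only the symbols I, V, X, L, C, D, M; no symbol is repeated more than three times in a row; V, L and D each appear at most once; the only places a smaller symbol precedes a larger one are the allowed subtractive pairs CD, IV, the symbol right after such a pair (if any) is smaller than the pair's first symbol, and otherwise the values never increase from left to right. Value: M (1000) + M (1000) + CD (400) + L (50) + X (10) + X (10) + X (10) + IV (4) = 2484. So it is a valid standard Roman numeral.

Yes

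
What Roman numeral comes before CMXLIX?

CMXLIX = 949; previous is 948

CMXLVIII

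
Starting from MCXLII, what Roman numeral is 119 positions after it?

MCXLII = 1142
1142 + 119 = 1261

MCCLXI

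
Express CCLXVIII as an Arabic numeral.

CCLXVIII: C=100, C=100, L=50, X=10, V=5, I=1, I=1, I=1
100 + 100 + 50 + 10 + 5 + 1 + 1 + 1 = 268

268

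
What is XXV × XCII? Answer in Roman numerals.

XXV = 25
XCII = 92
25 × 92 = 2300

MMCCC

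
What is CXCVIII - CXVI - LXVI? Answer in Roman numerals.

CXCVIII = 198, CXVI = 116, LXVI = 66
198 - 116 = 82
82 - 66 = 16

XVI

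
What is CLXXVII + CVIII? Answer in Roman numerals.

CLXXVII = 177
CVIII = 108
177 + 108 = 285

CCLXXXV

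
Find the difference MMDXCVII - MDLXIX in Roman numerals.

MMDXCVII = 2597
MDLXIX = 1569
2597 - 1569 = 1028

MXXVIII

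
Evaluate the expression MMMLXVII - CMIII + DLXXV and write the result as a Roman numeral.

MMMLXVII = 3067, CMIII = 903, DLXXV = 575
3067 - 903 = 2164
2164 + 575 = 2739

MMDCCXXXIX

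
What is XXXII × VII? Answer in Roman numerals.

XXXII = 32
VII = 7
32 × 7 = 224

CCXXIV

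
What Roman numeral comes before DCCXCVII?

DCCXCVII = 797; previous is 796

DCCXCVI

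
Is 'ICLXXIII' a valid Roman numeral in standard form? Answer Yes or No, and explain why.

'ICLXXIII': Invalid subtractive combination: IC

No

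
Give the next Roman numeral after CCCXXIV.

CCCXXIV = 324, so the next integer is 324 + 1 = 325

CCCXXV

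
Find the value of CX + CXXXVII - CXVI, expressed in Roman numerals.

CX = 110, CXXXVII = 137, CXVI = 116
110 + 137 = 247
247 - 116 = 131

CXXXI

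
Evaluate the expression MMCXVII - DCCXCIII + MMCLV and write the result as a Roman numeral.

MMCXVII = 2117, DCCXCIII = 793, MMCLV = 2155
2117 - 793 = 1324
1324 + 2155 = 3479

MMMCDLXXIX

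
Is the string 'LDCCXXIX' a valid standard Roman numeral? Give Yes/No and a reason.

'LDCCXXIX': Invalid subtractive combination: LD

No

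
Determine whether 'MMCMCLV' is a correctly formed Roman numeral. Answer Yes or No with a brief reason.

'MMCMCLV': C cannot come right after the subtractive pair CM: once C is subtracted in CM, the next symbol must be smaller than C

No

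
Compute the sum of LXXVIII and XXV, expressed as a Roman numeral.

LXXVIII = 78
XXV = 25
78 + 25 = 103

CIII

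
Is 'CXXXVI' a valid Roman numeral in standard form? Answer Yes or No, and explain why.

'CXXXVI': Check the rules: uses only the symbols I, V, X, L, C, D, M; no symbol is repeated more than three times in a row; V, L and D each appear at most once; no smaller symbol precedes a larger one (values never increase from left to right). Value: C (100) + X (10) + X (10) + X (10) + V (5) + I (1) = 136. So it is a valid standard Roman numeral.

Yes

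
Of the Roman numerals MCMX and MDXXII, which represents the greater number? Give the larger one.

MCMX = 1910
MDXXII = 1522
1910 is larger

MCMX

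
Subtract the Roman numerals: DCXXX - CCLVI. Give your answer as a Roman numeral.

DCXXX = 630
CCLVI = 256
630 - 256 = 374

CCCLXXIV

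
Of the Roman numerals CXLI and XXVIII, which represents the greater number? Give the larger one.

CXLI = 141
XXVIII = 28
141 is larger

CXLI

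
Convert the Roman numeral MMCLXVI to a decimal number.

MMCLXVI: M=1000, M=1000, C=100, L=50, X=10, V=5, I=1
1000 + 1000 + 100 + 50 + 10 + 5 + 1 = 2166

2166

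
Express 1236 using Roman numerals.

Convert 1236 to Roman numerals:
  1236 contains 1×1000 (M)
  236 contains 2×100 (CC)
  36 contains 3×10 (XXX)
  6 contains 1×5 (V)
  1 contains 1×1 (I)

MCCXXXVI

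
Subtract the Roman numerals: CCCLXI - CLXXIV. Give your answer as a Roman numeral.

CCCLXI = 361
CLXXIV = 174
361 - 174 = 187

CLXXXVII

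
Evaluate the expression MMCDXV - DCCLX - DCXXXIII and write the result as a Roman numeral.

MMCDXV = 2415, DCCLX = 760, DCXXXIII = 633
2415 - 760 = 1655
1655 - 633 = 1022

MXXII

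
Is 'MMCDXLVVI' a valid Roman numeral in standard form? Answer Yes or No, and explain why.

'MMCDXLVVI': V should not appear more than once

No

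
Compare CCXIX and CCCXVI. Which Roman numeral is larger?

CCXIX = 219
CCCXVI = 316
316 is larger

CCCXVI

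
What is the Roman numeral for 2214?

Convert 2214 to Roman numerals:
  2214 contains 2×1000 (MM)
  214 contains 2×100 (CC)
  14 contains 1×10 (X)
  4 contains 1×4 (IV)

MMCCXIV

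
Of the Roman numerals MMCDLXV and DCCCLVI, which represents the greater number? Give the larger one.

MMCDLXV = 2465
DCCCLVI = 856
2465 is larger

MMCDLXV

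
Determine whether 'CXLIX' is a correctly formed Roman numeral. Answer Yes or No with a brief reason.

'CXLIX': Check the rules: uses only the symbols I, V, X, L, C, D, M; no symbol is repeated more than three times in a row; V, L and D each appear at most once; the only places a smaller symbol precedes a larger one are the allowed subtractive pairs XL, IX, the symbol right after such a pair (if any) is smaller than the pair's first symbol, and otherwise the values never increase from left to right. Value: C (100) + XL (40) + IX (9) = 149. So it is a valid standard Roman numeral.

Yes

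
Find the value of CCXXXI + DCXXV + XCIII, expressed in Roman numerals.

CCXXXI = 231, DCXXV = 625, XCIII = 93
231 + 625 = 856
856 + 93 = 949

CMXLIX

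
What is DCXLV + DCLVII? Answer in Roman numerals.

DCXLV = 645
DCLVII = 657
645 + 657 = 1302

MCCCII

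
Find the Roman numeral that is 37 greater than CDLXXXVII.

CDLXXXVII = 487
487 + 37 = 524

DXXIV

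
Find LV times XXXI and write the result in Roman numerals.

LV = 55
XXXI = 31
55 × 31 = 1705

MDCCV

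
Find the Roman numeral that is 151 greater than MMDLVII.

MMDLVII = 2557
2557 + 151 = 2708

MMDCCVIII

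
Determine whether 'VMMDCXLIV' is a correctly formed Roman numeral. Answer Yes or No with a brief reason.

'VMMDCXLIV': V should not appear more than once

No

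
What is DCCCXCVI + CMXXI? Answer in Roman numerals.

DCCCXCVI = 896
CMXXI = 921
896 + 921 = 1817

MDCCCXVII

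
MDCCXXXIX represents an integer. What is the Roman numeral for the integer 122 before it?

MDCCXXXIX = 1739
1739 - 122 = 1617

MDCXVII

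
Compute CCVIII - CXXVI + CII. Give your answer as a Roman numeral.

CCVIII = 208, CXXVI = 126, CII = 102
208 - 126 = 82
82 + 102 = 184

CLXXXIV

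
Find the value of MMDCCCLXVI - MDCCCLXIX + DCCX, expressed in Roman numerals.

MMDCCCLXVI = 2866, MDCCCLXIX = 1869, DCCX = 710
2866 - 1869 = 997
997 + 710 = 1707

MDCCVII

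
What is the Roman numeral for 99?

Convert 99 to Roman numerals:
  99 contains 1×90 (XC)
  9 contains 1×9 (IX)

XCIX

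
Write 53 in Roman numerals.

Convert 53 to Roman numerals:
  53 contains 1×50 (L)
  3 contains 3×1 (III)

LIII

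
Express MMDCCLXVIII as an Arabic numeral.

MMDCCLXVIII: M=1000, M=1000, D=500, C=100, C=100, L=50, X=10, V=5, I=1, I=1, I=1
1000 + 1000 + 500 + 100 + 100 + 50 + 10 + 5 + 1 + 1 + 1 = 2768

2768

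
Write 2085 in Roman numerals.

Convert 2085 to Roman numerals:
  2085 contains 2×1000 (MM)
  85 contains 1×50 (L)
  35 contains 3×10 (XXX)
  5 contains 1×5 (V)

MMLXXXV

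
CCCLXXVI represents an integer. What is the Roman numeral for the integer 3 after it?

CCCLXXVI = 376
376 + 3 = 379

CCCLXXIX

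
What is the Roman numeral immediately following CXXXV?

CXXXV = 135, so the next integer is 135 + 1 = 136

CXXXVI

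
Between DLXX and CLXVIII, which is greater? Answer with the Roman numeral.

DLXX = 570
CLXVIII = 168
570 is larger

DLXX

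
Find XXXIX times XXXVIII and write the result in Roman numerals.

XXXIX = 39
XXXVIII = 38
39 × 38 = 1482

MCDLXXXII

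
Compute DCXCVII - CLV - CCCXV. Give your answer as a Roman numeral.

DCXCVII = 697, CLV = 155, CCCXV = 315
697 - 155 = 542
542 - 315 = 227

CCXXVII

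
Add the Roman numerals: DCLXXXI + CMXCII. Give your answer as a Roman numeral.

DCLXXXI = 681
CMXCII = 992
681 + 992 = 1673

MDCLXXIII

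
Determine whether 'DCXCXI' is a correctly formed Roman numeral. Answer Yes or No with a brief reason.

'DCXCXI': X cannot come right after the subtractive pair XC: once X is subtracted in XC, the next symbol must be smaller than X

No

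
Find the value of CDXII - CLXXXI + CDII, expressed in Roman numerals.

CDXII = 412, CLXXXI = 181, CDII = 402
412 - 181 = 231
231 + 402 = 633

DCXXXIII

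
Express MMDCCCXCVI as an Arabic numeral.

MMDCCCXCVI: M=1000, M=1000, D=500, C=100, C=100, C=100, XC=90, V=5, I=1
1000 + 1000 + 500 + 100 + 100 + 100 + 90 + 5 + 1 = 2896

2896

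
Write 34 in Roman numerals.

Convert 34 to Roman numerals:
  34 contains 3×10 (XXX)
  4 contains 1×4 (IV)

XXXIV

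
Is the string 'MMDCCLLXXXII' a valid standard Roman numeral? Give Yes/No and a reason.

'MMDCCLLXXXII': L should not appear more than once

No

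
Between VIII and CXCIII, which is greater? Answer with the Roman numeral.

VIII = 8
CXCIII = 193
193 is larger

CXCIII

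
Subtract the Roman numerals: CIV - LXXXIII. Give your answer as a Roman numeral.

CIV = 104
LXXXIII = 83
104 - 83 = 21

XXI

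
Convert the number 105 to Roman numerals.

Convert 105 to Roman numerals:
  105 contains 1×100 (C)
  5 contains 1×5 (V)

CV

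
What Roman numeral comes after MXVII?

MXVII = 1017, so the next integer is 1017 + 1 = 1018

MXVIII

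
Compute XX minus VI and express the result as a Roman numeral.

XX = 20
VI = 6
20 - 6 = 14

XIV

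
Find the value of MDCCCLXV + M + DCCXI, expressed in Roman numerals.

MDCCCLXV = 1865, M = 1000, DCCXI = 711
1865 + 1000 = 2865
2865 + 711 = 3576

MMMDLXXVI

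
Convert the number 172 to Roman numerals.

Convert 172 to Roman numerals:
  172 contains 1×100 (C)
  72 contains 1×50 (L)
  22 contains 2×10 (XX)
  2 contains 2×1 (II)

CLXXII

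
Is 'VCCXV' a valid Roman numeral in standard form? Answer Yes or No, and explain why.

'VCCXV': V should not appear more than once

No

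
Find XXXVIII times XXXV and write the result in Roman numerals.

XXXVIII = 38
XXXV = 35
38 × 35 = 1330

MCCCXXX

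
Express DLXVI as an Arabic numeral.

DLXVI: D=500, L=50, X=10, V=5, I=1
500 + 50 + 10 + 5 + 1 = 566

566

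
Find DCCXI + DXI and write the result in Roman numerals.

DCCXI = 711
DXI = 511
711 + 511 = 1222

MCCXXII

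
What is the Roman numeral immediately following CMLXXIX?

CMLXXIX = 979; next is 980

CMLXXX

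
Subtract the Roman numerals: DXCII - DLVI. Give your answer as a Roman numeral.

DXCII = 592
DLVI = 556
592 - 556 = 36

XXXVI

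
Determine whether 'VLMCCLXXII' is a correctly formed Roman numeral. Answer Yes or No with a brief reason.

'VLMCCLXXII': L should not appear more than once

No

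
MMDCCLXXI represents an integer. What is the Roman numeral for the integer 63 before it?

MMDCCLXXI = 2771
2771 - 63 = 2708

MMDCCVIII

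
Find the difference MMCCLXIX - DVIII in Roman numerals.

MMCCLXIX = 2269
DVIII = 508
2269 - 508 = 1761

MDCCLXI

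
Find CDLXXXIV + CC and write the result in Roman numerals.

CDLXXXIV = 484
CC = 200
484 + 200 = 684

DCLXXXIV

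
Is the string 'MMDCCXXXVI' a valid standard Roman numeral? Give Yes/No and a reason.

'MMDCCXXXVI': Check the rules: uses only the symbols I, V, X, L, C, D, M; no symbol is repeated more than three times in a row; V, L and D each appear at most once; no smaller symbol precedes a larger one (values never increase from left to right). Value: M (1000) + M (1000) + D (500) + C (100) + C (100) + X (10) + X (10) + X (10) + V (5) + I (1) = 2736. So it is a valid standard Roman numeral.

Yes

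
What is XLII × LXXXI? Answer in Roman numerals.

XLII = 42
LXXXI = 81
42 × 81 = 3402

MMMCDII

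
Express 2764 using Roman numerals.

Convert 2764 to Roman numerals:
  2764 contains 2×1000 (MM)
  764 contains 1×500 (D)
  264 contains 2×100 (CC)
  64 contains 1×50 (L)
  14 contains 1×10 (X)
  4 contains 1×4 (IV)

MMDCCLXIV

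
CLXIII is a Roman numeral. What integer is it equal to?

CLXIII: C=100, L=50, X=10, I=1, I=1, I=1
100 + 50 + 10 + 1 + 1 + 1 = 163

163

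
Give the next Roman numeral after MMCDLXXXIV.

MMCDLXXXIV = 2484; next is 2485

MMCDLXXXV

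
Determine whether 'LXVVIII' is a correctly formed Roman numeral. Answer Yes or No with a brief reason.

'LXVVIII': V should not appear more than once

No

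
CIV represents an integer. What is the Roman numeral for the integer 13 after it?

CIV = 104
104 + 13 = 117

CXVII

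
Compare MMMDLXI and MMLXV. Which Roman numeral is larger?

MMMDLXI = 3561
MMLXV = 2065
3561 is larger

MMMDLXI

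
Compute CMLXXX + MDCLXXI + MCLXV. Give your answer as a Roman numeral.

CMLXXX = 980, MDCLXXI = 1671, MCLXV = 1165
980 + 1671 = 2651
2651 + 1165 = 3816

MMMDCCCXVI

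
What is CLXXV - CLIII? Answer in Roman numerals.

CLXXV = 175
CLIII = 153
175 - 153 = 22

XXII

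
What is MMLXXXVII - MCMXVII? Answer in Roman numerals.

MMLXXXVII = 2087
MCMXVII = 1917
2087 - 1917 = 170

CLXX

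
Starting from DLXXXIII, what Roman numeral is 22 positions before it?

DLXXXIII = 583
583 - 22 = 561

DLXI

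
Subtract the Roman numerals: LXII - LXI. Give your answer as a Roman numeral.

LXII = 62
LXI = 61
62 - 61 = 1

I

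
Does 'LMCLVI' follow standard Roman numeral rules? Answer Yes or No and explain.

'LMCLVI': L should not appear more than once

No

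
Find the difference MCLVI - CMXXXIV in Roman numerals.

MCLVI = 1156
CMXXXIV = 934
1156 - 934 = 222

CCXXII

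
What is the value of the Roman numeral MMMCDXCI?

MMMCDXCI: M=1000, M=1000, M=1000, CD=400, XC=90, I=1
1000 + 1000 + 1000 + 400 + 90 + 1 = 3491

3491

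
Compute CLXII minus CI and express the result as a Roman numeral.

CLXII = 162
CI = 101
162 - 101 = 61

LXI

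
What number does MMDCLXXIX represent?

MMDCLXXIX: M=1000, M=1000, D=500, C=100, L=50, X=10, X=10, IX=9
1000 + 1000 + 500 + 100 + 50 + 10 + 10 + 9 = 2679

2679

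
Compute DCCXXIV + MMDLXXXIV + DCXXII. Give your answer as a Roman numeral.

DCCXXIV = 724, MMDLXXXIV = 2584, DCXXII = 622
724 + 2584 = 3308
3308 + 622 = 3930

MMMCMXXX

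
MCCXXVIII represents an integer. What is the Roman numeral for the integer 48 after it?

MCCXXVIII = 1228
1228 + 48 = 1276

MCCLXXVI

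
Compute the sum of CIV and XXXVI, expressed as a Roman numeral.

CIV = 104
XXXVI = 36
104 + 36 = 140

CXL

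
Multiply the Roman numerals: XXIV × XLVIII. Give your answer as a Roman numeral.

XXIV = 24
XLVIII = 48
24 × 48 = 1152

MCLII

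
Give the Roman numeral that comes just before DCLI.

DCLI = 651; previous is 650

DCL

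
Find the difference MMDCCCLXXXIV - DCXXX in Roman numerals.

MMDCCCLXXXIV = 2884
DCXXX = 630
2884 - 630 = 2254

MMCCLIV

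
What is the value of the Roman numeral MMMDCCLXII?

MMMDCCLXII: M=1000, M=1000, M=1000, D=500, C=100, C=100, L=50, X=10, I=1, I=1
1000 + 1000 + 1000 + 500 + 100 + 100 + 50 + 10 + 1 + 1 = 3762

3762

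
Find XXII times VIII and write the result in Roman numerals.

XXII = 22
VIII = 8
22 × 8 = 176

CLXXVI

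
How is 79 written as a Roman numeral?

Convert 79 to Roman numerals:
  79 contains 1×50 (L)
  29 contains 2×10 (XX)
  9 contains 1×9 (IX)

LXXIX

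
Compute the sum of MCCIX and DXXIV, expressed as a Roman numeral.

MCCIX = 1209
DXXIV = 524
1209 + 524 = 1733

MDCCXXXIII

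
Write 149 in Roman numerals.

Convert 149 to Roman numerals:
  149 contains 1×100 (C)
  49 contains 1×40 (XL)
  9 contains 1×9 (IX)

CXLIX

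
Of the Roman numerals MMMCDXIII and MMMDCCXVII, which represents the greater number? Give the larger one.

MMMCDXIII = 3413
MMMDCCXVII = 3717
3717 is larger

MMMDCCXVII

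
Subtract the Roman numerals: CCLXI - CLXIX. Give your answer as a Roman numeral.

CCLXI = 261
CLXIX = 169
261 - 169 = 92

XCII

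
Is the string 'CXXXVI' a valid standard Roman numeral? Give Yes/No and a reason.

'CXXXVI': Check the rules: uses only the symbols I, V, X, L, C, D, M; no symbol is repeated more than three times in a row; V, L and D each appear at most once; no smaller symbol precedes a larger one (values never increase from left to right). Value: C (100) + X (10) + X (10) + X (10) + V (5) + I (1) = 136. So it is a valid standard Roman numeral.

Yes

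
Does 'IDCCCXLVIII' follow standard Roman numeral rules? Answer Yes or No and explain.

'IDCCCXLVIII': Invalid subtractive combination: ID

No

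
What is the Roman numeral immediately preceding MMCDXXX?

MMCDXXX = 2430; previous is 2429

MMCDXXIX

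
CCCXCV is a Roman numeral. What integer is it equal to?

CCCXCV: C=100, C=100, C=100, XC=90, V=5
100 + 100 + 100 + 90 + 5 = 395

395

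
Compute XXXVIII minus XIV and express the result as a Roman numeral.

XXXVIII = 38
XIV = 14
38 - 14 = 24

XXIV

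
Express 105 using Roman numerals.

Convert 105 to Roman numerals:
  105 contains 1×100 (C)
  5 contains 1×5 (V)

CV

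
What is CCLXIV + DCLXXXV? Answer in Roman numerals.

CCLXIV = 264
DCLXXXV = 685
264 + 685 = 949

CMXLIX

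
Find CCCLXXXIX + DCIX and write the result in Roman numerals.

CCCLXXXIX = 389
DCIX = 609
389 + 609 = 998

CMXCVIII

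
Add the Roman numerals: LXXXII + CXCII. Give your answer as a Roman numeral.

LXXXII = 82
CXCII = 192
82 + 192 = 274

CCLXXIV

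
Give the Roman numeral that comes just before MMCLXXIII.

MMCLXXIII = 2173, so the previous integer is 2173 - 1 = 2172

MMCLXXII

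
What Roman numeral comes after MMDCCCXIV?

MMDCCCXIV = 2814, so the next integer is 2814 + 1 = 2815

MMDCCCXV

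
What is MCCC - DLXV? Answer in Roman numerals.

MCCC = 1300
DLXV = 565
1300 - 565 = 735

DCCXXXV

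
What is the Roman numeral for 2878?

Convert 2878 to Roman numerals:
  2878 contains 2×1000 (MM)
  878 contains 1×500 (D)
  378 contains 3×100 (CCC)
  78 contains 1×50 (L)
  28 contains 2×10 (XX)
  8 contains 1×5 (V)
  3 contains 3×1 (III)

MMDCCCLXXVIII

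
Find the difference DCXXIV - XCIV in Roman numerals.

DCXXIV = 624
XCIV = 94
624 - 94 = 530

DXXX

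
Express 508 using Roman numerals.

Convert 508 to Roman numerals:
  508 contains 1×500 (D)
  8 contains 1×5 (V)
  3 contains 3×1 (III)

DVIII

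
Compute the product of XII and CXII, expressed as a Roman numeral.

XII = 12
CXII = 112
12 × 112 = 1344

MCCCXLIV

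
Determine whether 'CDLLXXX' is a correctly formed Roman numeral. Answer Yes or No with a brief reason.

'CDLLXXX': L should not appear more than once

No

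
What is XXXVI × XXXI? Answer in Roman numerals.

XXXVI = 36
XXXI = 31
36 × 31 = 1116

MCXVI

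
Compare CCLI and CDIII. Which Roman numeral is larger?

CCLI = 251
CDIII = 403
403 is larger

CDIII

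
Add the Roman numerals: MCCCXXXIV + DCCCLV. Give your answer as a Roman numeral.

MCCCXXXIV = 1334
DCCCLV = 855
1334 + 855 = 2189

MMCLXXXIX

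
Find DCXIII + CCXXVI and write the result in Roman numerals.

DCXIII = 613
CCXXVI = 226
613 + 226 = 839

DCCCXXXIX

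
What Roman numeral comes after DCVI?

DCVI = 606; next is 607

DCVII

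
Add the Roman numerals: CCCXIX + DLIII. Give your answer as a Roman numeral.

CCCXIX = 319
DLIII = 553
319 + 553 = 872

DCCCLXXII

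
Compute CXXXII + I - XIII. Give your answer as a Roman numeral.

CXXXII = 132, I = 1, XIII = 13
132 + 1 = 133
133 - 13 = 120

CXX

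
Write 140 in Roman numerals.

Convert 140 to Roman numerals:
  140 contains 1×100 (C)
  40 contains 1×40 (XL)

CXL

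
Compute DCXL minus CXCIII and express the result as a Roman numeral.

DCXL = 640
CXCIII = 193
640 - 193 = 447

CDXLVII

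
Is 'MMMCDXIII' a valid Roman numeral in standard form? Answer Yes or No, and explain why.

'MMMCDXIII': Check the rules: uses only the symbols I, V, X, L, C, D, M; no symbol is repeated more than three times in a row; V, L and D each appear at most once; the only place a smaller symbol precedes a larger one is the allowed subtractive pair CD, the symbol right after such a pair (if any) is smaller than the pair's first symbol, and otherwise the values never increase from left to right. Value: M (1000) + M (1000) + M (1000) + CD (400) + X (10) + I (1) + I (1) + I (1) = 3413. So it is a valid standard Roman numeral.

Yes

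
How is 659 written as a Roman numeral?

Convert 659 to Roman numerals:
  659 contains 1×500 (D)
  159 contains 1×100 (C)
  59 contains 1×50 (L)
  9 contains 1×9 (IX)

DCLIX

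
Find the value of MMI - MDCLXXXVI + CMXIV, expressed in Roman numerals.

MMI = 2001, MDCLXXXVI = 1686, CMXIV = 914
2001 - 1686 = 315
315 + 914 = 1229

MCCXXIX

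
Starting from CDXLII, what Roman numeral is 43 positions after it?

CDXLII = 442
442 + 43 = 485

CDLXXXV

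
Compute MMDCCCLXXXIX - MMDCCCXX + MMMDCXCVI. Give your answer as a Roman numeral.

MMDCCCLXXXIX = 2889, MMDCCCXX = 2820, MMMDCXCVI = 3696
2889 - 2820 = 69
69 + 3696 = 3765

MMMDCCLXV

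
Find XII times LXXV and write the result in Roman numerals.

XII = 12
LXXV = 75
12 × 75 = 900

CM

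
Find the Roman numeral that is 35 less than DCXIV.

DCXIV = 614
614 - 35 = 579

DLXXIX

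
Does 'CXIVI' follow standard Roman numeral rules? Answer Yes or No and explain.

'CXIVI': I cannot come right after the subtractive pair IV: once I is subtracted in IV, the next symbol must be smaller than I

No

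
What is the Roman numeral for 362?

Convert 362 to Roman numerals:
  362 contains 3×100 (CCC)
  62 contains 1×50 (L)
  12 contains 1×10 (X)
  2 contains 2×1 (II)

CCCLXII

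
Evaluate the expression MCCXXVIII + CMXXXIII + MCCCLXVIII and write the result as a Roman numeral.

MCCXXVIII = 1228, CMXXXIII = 933, MCCCLXVIII = 1368
1228 + 933 = 2161
2161 + 1368 = 3529

MMMDXXIX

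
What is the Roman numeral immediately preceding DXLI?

DXLI = 541, so the previous integer is 541 - 1 = 540

DXL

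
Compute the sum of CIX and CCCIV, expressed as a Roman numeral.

CIX = 109
CCCIV = 304
109 + 304 = 413

CDXIII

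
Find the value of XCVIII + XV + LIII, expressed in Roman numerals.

XCVIII = 98, XV = 15, LIII = 53
98 + 15 = 113
113 + 53 = 166

CLXVI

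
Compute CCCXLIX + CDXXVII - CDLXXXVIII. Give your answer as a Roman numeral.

CCCXLIX = 349, CDXXVII = 427, CDLXXXVIII = 488
349 + 427 = 776
776 - 488 = 288

CCLXXXVIII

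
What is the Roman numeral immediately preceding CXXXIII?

CXXXIII = 133, so the previous integer is 133 - 1 = 132

CXXXII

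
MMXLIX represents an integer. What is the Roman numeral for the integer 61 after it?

MMXLIX = 2049
2049 + 61 = 2110

MMCX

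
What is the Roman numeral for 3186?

Convert 3186 to Roman numerals:
  3186 contains 3×1000 (MMM)
  186 contains 1×100 (C)
  86 contains 1×50 (L)
  36 contains 3×10 (XXX)
  6 contains 1×5 (V)
  1 contains 1×1 (I)

MMMCLXXXVI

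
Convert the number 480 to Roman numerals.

Convert 480 to Roman numerals:
  480 contains 1×400 (CD)
  80 contains 1×50 (L)
  30 contains 3×10 (XXX)

CDLXXX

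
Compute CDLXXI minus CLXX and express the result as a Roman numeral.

CDLXXI = 471
CLXX = 170
471 - 170 = 301

CCCI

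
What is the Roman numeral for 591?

Convert 591 to Roman numerals:
  591 contains 1×500 (D)
  91 contains 1×90 (XC)
  1 contains 1×1 (I)

DXCI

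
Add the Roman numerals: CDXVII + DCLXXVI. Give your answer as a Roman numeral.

CDXVII = 417
DCLXXVI = 676
417 + 676 = 1093

MXCIII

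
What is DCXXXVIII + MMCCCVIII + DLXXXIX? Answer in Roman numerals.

DCXXXVIII = 638, MMCCCVIII = 2308, DLXXXIX = 589
638 + 2308 = 2946
2946 + 589 = 3535

MMMDXXXV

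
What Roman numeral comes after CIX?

CIX = 109; next is 110

CX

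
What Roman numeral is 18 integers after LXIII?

LXIII = 63
63 + 18 = 81

LXXXI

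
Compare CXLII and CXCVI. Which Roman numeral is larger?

CXLII = 142
CXCVI = 196
196 is larger

CXCVI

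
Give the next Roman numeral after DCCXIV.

DCCXIV = 714, so the next integer is 714 + 1 = 715

DCCXV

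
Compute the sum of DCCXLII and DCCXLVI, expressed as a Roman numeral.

DCCXLII = 742
DCCXLVI = 746
742 + 746 = 1488

MCDLXXXVIII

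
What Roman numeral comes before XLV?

XLV = 45; previous is 44

XLIV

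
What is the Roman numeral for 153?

Convert 153 to Roman numerals:
  153 contains 1×100 (C)
  53 contains 1×50 (L)
  3 contains 3×1 (III)

CLIII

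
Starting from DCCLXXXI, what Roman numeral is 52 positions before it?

DCCLXXXI = 781
781 - 52 = 729

DCCXXIX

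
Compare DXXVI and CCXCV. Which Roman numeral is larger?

DXXVI = 526
CCXCV = 295
526 is larger

DXXVI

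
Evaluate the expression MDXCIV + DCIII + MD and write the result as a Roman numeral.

MDXCIV = 1594, DCIII = 603, MD = 1500
1594 + 603 = 2197
2197 + 1500 = 3697

MMMDCXCVII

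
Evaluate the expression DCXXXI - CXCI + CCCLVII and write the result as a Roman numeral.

DCXXXI = 631, CXCI = 191, CCCLVII = 357
631 - 191 = 440
440 + 357 = 797

DCCXCVII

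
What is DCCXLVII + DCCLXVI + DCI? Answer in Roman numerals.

DCCXLVII = 747, DCCLXVI = 766, DCI = 601
747 + 766 = 1513
1513 + 601 = 2114

MMCXIV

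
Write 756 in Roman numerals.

Convert 756 to Roman numerals:
  756 contains 1×500 (D)
  256 contains 2×100 (CC)
  56 contains 1×50 (L)
  6 contains 1×5 (V)
  1 contains 1×1 (I)

DCCLVI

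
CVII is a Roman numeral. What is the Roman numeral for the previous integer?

CVII = 107; previous is 106

CVI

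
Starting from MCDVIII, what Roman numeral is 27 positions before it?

MCDVIII = 1408
1408 - 27 = 1381

MCCCLXXXI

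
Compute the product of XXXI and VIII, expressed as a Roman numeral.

XXXI = 31
VIII = 8
31 × 8 = 248

CCXLVIII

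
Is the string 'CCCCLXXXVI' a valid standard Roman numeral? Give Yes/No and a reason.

'CCCCLXXXVI': More than 3 consecutive C's

No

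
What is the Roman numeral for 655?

Convert 655 to Roman numerals:
  655 contains 1×500 (D)
  155 contains 1×100 (C)
  55 contains 1×50 (L)
  5 contains 1×5 (V)

DCLV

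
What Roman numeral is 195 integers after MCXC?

MCXC = 1190
1190 + 195 = 1385

MCCCLXXXV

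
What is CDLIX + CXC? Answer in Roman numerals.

CDLIX = 459
CXC = 190
459 + 190 = 649

DCXLIX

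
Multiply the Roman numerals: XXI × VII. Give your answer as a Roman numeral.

XXI = 21
VII = 7
21 × 7 = 147

CXLVII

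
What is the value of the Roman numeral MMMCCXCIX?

MMMCCXCIX: M=1000, M=1000, M=1000, C=100, C=100, XC=90, IX=9
1000 + 1000 + 1000 + 100 + 100 + 90 + 9 = 3299

3299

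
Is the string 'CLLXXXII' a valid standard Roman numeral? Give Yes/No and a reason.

'CLLXXXII': L should not appear more than once

No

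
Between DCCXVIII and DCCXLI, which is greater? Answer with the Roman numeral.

DCCXVIII = 718
DCCXLI = 741
741 is larger

DCCXLI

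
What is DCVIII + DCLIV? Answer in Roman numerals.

DCVIII = 608
DCLIV = 654
608 + 654 = 1262

MCCLXII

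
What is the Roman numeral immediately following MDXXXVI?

MDXXXVI = 1536; next is 1537

MDXXXVII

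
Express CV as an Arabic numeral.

CV: C=100, V=5
100 + 5 = 105

105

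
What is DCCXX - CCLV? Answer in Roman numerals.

DCCXX = 720
CCLV = 255
720 - 255 = 465

CDLXV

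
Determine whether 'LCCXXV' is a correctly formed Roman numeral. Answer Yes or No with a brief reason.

'LCCXXV': Invalid subtractive combination: LC

No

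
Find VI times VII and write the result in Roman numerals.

VI = 6
VII = 7
6 × 7 = 42

XLII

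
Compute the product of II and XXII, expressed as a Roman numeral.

II = 2
XXII = 22
2 × 22 = 44

XLIV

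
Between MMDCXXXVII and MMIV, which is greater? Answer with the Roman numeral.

MMDCXXXVII = 2637
MMIV = 2004
2637 is larger

MMDCXXXVII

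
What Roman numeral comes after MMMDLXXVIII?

MMMDLXXVIII = 3578, so the next integer is 3578 + 1 = 3579

MMMDLXXIX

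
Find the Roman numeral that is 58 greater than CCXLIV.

CCXLIV = 244
244 + 58 = 302

CCCII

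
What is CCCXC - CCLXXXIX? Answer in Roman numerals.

CCCXC = 390
CCLXXXIX = 289
390 - 289 = 101

CI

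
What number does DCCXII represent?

DCCXII: D=500, C=100, C=100, X=10, I=1, I=1
500 + 100 + 100 + 10 + 1 + 1 = 712

712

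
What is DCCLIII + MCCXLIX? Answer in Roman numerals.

DCCLIII = 753
MCCXLIX = 1249
753 + 1249 = 2002

MMII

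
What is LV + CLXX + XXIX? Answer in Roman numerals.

LV = 55, CLXX = 170, XXIX = 29
55 + 170 = 225
225 + 29 = 254

CCLIV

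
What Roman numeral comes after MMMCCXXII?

MMMCCXXII = 3222, so the next integer is 3222 + 1 = 3223

MMMCCXXIII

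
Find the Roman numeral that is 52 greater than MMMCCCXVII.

MMMCCCXVII = 3317
3317 + 52 = 3369

MMMCCCLXIX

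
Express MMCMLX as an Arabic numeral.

MMCMLX: M=1000, M=1000, CM=900, L=50, X=10
1000 + 1000 + 900 + 50 + 10 = 2960

2960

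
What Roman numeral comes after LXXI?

LXXI = 71; next is 72

LXXII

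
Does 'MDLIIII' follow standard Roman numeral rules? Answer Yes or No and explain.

'MDLIIII': More than 3 consecutive I's

No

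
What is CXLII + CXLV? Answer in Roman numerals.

CXLII = 142
CXLV = 145
142 + 145 = 287

CCLXXXVII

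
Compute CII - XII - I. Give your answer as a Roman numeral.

CII = 102, XII = 12, I = 1
102 - 12 = 90
90 - 1 = 89

LXXXIX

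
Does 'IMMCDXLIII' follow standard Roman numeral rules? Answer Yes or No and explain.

'IMMCDXLIII': Invalid subtractive combination: IM

No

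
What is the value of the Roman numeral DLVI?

DLVI: D=500, L=50, V=5, I=1
500 + 50 + 5 + 1 = 556

556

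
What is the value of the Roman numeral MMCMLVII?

MMCMLVII: M=1000, M=1000, CM=900, L=50, V=5, I=1, I=1
1000 + 1000 + 900 + 50 + 5 + 1 + 1 = 2957

2957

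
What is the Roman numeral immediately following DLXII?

DLXII = 562, so the next integer is 562 + 1 = 563

DLXIII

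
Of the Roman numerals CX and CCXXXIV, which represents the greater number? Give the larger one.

CX = 110
CCXXXIV = 234
234 is larger

CCXXXIV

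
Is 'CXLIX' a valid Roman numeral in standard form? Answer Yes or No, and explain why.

'CXLIX': Check the rules: uses only the symbols I, V, X, L, C, D, M; no symbol is repeated more than three times in a row; V, L and D each appear at most once; the only places a smaller symbol precedes a larger one are the allowed subtractive pairs XL, IX, the symbol right after such a pair (if any) is smaller than the pair's first symbol, and otherwise the values never increase from left to right. Value: C (100) + XL (40) + IX (9) = 149. So it is a valid standard Roman numeral.

Yes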